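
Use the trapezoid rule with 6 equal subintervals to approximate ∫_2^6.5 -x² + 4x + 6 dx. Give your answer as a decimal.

14.203125

Δx = (6.5 − 2)/6 = 0.75.
f(2) = 10, f(2.75) = 9.4375, f(3.5) = 7.75, f(4.25) = 4.9375, f(5) = 1, f(5.75) = -4.0625, f(6.5) = -10.25.
T_6 = (Δx/2)·[f(x_0) + 2f(x_1) + ... + 2f(x_{5}) + f(x_6)].
Sum = 14.203125.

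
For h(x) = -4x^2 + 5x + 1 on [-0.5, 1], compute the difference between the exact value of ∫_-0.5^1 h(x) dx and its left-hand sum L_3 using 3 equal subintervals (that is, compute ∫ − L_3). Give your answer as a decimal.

Exact integral: ∫_-0.5^1 h(x) dx = 1.875.
L_3 = 0.5.
Error = 1.875 − 0.5 = 1.375.

1.375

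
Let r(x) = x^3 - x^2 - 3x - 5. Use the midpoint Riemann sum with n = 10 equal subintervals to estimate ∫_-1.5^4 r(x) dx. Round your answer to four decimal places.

Δx = (4 − (-1.5))/10 = 0.55.
Midpoints: -1.225, -0.675, -0.125, 0.425, 0.975, 1.525, 2.075, 2.625, 3.175, 3.725.
r(-1.225) = -298489/64000, r(-0.675) = -239243/64000, r(-0.125) = -2377/512, r(0.425) = -408247/64000, r(0.975) = -508721/64000, r(1.525) = -534659/64000, r(2.075) = -422173/64000, r(2.625) = -859/512, r(3.175) = 473623/64000, r(3.725) = 1384709/64000.
Sum = Δx · [r(-1.225) + r(-0.675) + r(-0.125) + ...].
Sum ≈ -8.2302.

-8.2302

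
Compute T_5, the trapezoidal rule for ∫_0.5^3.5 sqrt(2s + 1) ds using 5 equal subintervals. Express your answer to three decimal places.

6.589

Δs = (3.5 − 0.5)/5 = 0.6.
f(0.5) ≈ 1.414, f(1.1) ≈ 1.789, f(1.7) ≈ 2.098, f(2.3) ≈ 2.366, f(2.9) ≈ 2.608, f(3.5) ≈ 2.828.
T_5 = (Δs/2)·[f(s_0) + 2f(s_1) + ... + 2f(s_{4}) + f(s_5)].
Sum ≈ 6.589.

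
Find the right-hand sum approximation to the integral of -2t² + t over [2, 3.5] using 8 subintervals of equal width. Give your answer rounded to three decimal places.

-20.549

Δt = (3.5 − 2)/8 = 0.1875.
Right endpoints: 2.1875, 2.375, 2.5625, 2.75, 2.9375, 3.125, 3.3125, 3.5.
f(2.1875) = -7.3828125, f(2.375) = -8.90625, f(2.5625) = -10.5703125, f(2.75) = -12.375, f(2.9375) = -14.3203125, f(3.125) = -16.40625, f(3.3125) = -18.6328125, f(3.5) = -21.
Sum = Δt · [f(2.1875) + f(2.375) + f(2.5625) + ...].
Sum ≈ -20.549.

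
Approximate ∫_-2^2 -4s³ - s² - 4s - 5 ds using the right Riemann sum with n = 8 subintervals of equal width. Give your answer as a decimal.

Δs = (2 − (-2))/8 = 0.5.
Right endpoints: -1.5, -1, -0.5, 0, 0.5, 1, 1.5, 2.
f(-1.5) = 12.25, f(-1) = 2, f(-0.5) = -2.75, f(0) = -5, f(0.5) = -7.75, f(1) = -14, f(1.5) = -26.75, f(2) = -49.
Sum = Δs · [f(-1.5) + f(-1) + f(-0.5) + ...].
Sum = -45.5.

-45.5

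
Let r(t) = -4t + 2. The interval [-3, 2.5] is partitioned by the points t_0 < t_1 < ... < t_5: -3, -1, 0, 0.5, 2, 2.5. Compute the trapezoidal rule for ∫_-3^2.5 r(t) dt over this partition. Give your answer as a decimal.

Subinterval widths: 2, 1, 0.5, 1.5, 0.5.
r(-3) = 14, r(-1) = 6, r(0) = 2, r(0.5) = 0, r(2) = -6, r(2.5) = -8.
On each subinterval the trapezoid contributes (Δt_i/2)·[r(t_{i-1}) + r(t_i)].
Sum = 16.5.

16.5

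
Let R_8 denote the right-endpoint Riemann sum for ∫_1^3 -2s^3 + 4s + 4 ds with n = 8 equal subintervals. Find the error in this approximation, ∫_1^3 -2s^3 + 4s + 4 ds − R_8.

5.75

Exact integral: ∫_1^3 f(s) ds = -16.
R_8 = -21.75.
Error = -16 − (-21.75) = 5.75.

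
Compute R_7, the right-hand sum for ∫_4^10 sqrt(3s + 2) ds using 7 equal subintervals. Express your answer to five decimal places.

Δs = (10 − 4)/7 = 6/7.
Right endpoints: 34/7, 40/7, 46/7, 52/7, 58/7, 64/7, 10.
f(34/7) ≈ 4.07080, f(40/7) ≈ 4.37526, f(46/7) ≈ 4.65986, f(52/7) ≈ 4.92805, f(58/7) ≈ 5.18239, f(64/7) ≈ 5.42481, f(10) ≈ 5.65685.
Sum = Δs · [f(34/7) + f(40/7) + f(46/7) + ...].
Sum ≈ 29.39831.

29.39831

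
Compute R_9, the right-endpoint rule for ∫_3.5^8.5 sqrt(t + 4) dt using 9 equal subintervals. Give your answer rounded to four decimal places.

Δt = (8.5 − 3.5)/9 = 5/9.
Right endpoints: 73/18, 83/18, 31/6, 103/18, 113/18, 41/6, 133/18, 143/18, 8.5.
f(73/18) ≈ 2.8382, f(83/18) ≈ 2.9345, f(31/6) ≈ 3.0277, f(103/18) ≈ 3.1180, f(113/18) ≈ 3.2059, f(41/6) ≈ 3.2914, f(133/18) ≈ 3.3747, f(143/18) ≈ 3.4561, f(8.5) ≈ 3.5355.
Sum = Δt · [f(73/18) + f(83/18) + f(31/6) + ...].
Sum ≈ 15.9900.

15.9900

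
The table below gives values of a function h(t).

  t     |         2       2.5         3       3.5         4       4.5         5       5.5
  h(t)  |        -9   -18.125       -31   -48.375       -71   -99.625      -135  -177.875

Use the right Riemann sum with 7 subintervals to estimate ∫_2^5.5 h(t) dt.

Δt = 0.5.
Sum = 0.5·[(-18.125) + (-31) + (-48.375) + (-71) + (-99.625) + (-135) + (-177.875)] = -290.5.

-290.5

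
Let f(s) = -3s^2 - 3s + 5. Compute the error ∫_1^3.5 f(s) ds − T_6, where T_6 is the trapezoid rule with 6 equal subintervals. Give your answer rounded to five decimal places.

Exact integral: ∫_1^3.5 f(s) ds = -46.25.
T_6 ≈ -46.4670139.
Error ≈ -46.25 − (-46.4670139) ≈ 0.21701.

0.21701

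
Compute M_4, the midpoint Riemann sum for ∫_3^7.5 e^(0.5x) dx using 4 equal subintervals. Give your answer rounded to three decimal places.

Δx = (7.5 − 3)/4 = 1.125.
Midpoints: 3.5625, 4.6875, 5.8125, 6.9375.
f(3.5625) ≈ 5.937, f(4.6875) ≈ 10.420, f(5.8125) ≈ 18.288, f(6.9375) ≈ 32.097.
Sum = Δx · [f(3.5625) + f(4.6875) + f(5.8125) + f(6.9375)].
Sum ≈ 75.085.

75.085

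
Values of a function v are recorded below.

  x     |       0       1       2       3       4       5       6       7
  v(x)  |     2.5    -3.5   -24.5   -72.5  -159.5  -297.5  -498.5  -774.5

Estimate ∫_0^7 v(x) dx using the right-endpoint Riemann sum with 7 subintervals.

-1830.5

Δx = 1.
Sum = 1·[(-3.5) + (-24.5) + (-72.5) + (-159.5) + (-297.5) + (-498.5) + (-774.5)] = -1830.5.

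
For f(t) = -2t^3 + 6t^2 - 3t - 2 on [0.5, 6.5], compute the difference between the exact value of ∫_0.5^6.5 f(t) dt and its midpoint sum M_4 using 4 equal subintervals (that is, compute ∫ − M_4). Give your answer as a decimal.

-16.875

Exact integral: ∫_0.5^6.5 f(t) dt = -418.5.
M_4 = -401.625.
Error = -418.5 − (-401.625) = -16.875.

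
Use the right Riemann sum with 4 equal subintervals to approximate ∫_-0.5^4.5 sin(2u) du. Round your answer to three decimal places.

1.085

Δu = (4.5 − (-0.5))/4 = 1.25.
Right endpoints: 0.75, 2, 3.25, 4.5.
f(0.75) ≈ 0.997, f(2) ≈ -0.757, f(3.25) ≈ 0.215, f(4.5) ≈ 0.412.
Sum = Δu · [f(0.75) + f(2) + f(3.25) + f(4.5)].
Sum ≈ 1.085.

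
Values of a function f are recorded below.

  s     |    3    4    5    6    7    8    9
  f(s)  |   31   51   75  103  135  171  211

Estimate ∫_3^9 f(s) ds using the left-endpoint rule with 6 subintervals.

Δs = 1.
Sum = 1·[31 + 51 + 75 + 103 + 135 + 171] = 566.

566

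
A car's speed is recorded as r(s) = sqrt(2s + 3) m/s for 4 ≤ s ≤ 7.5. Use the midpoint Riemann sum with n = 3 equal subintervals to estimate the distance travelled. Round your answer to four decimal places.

13.2986

Δs = (7.5 − 4)/3 = 7/6.
Midpoints: 55/12, 5.75, 83/12.
r(55/12) ≈ 3.4881, r(5.75) ≈ 3.8079, r(83/12) ≈ 4.1028.
Sum = Δs · [r(55/12) + r(5.75) + r(83/12)].
Sum ≈ 13.2986.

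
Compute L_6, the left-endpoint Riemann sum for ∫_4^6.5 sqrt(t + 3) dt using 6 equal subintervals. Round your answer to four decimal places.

7.0825

Δt = (6.5 − 4)/6 = 5/12.
Left endpoints: 4, 53/12, 29/6, 5.25, 17/3, 73/12.
f(4) ≈ 2.6458, f(53/12) ≈ 2.7234, f(29/6) ≈ 2.7988, f(5.25) ≈ 2.8723, f(17/3) ≈ 2.9439, f(73/12) ≈ 3.0139.
Sum = Δt · [f(4) + f(53/12) + f(29/6) + ...].
Sum ≈ 7.0825.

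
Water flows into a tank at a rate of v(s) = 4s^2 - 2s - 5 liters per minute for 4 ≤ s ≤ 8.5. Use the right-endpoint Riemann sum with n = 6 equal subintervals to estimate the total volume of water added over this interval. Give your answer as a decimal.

Δs = (8.5 − 4)/6 = 0.75.
Right endpoints: 4.75, 5.5, 6.25, 7, 7.75, 8.5.
v(4.75) = 75.75, v(5.5) = 105, v(6.25) = 138.75, v(7) = 177, v(7.75) = 219.75, v(8.5) = 267.
Sum = Δs · [v(4.75) + v(5.5) + v(6.25) + ...].
Sum = 737.4375.

737.4375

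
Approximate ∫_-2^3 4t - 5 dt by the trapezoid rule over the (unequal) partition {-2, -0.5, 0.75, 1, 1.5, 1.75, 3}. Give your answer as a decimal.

-15

Subinterval widths: 1.5, 1.25, 0.25, 0.5, 0.25, 1.25.
f(-2) = -13, f(-0.5) = -7, f(0.75) = -2, f(1) = -1, f(1.5) = 1, f(1.75) = 2, f(3) = 7.
On each subinterval the trapezoid contributes (Δt_i/2)·[f(t_{i-1}) + f(t_i)].
Sum = -15.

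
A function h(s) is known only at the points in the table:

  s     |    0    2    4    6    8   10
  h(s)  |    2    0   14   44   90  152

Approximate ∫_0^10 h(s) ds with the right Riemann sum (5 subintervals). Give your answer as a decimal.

600

Δs = 2.
Sum = 2·[0 + 14 + 44 + 90 + 152] = 600.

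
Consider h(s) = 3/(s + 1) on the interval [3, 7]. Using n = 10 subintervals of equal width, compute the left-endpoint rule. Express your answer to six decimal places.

2.156314

Δs = (7 − 3)/10 = 0.4.
Left endpoints: 3, 3.4, 3.8, 4.2, 4.6, 5, 5.4, 5.8, 6.2, 6.6.
h(3) = 0.75, h(3.4) = 15/22, h(3.8) = 0.625, h(4.2) = 15/26, h(4.6) = 15/28, h(5) = 0.5, h(5.4) = 0.46875, h(5.8) = 15/34, h(6.2) = 5/12, h(6.6) = 15/38.
Sum = Δs · [h(3) + h(3.4) + h(3.8) + ...].
Sum ≈ 2.156314.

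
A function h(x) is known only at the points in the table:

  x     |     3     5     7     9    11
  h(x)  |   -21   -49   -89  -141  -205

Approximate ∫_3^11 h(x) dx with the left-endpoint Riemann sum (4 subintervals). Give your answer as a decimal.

Δx = 2.
Sum = 2·[(-21) + (-49) + (-89) + (-141)] = -600.

-600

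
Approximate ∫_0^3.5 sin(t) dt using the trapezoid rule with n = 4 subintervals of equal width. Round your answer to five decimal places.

Δt = (3.5 − 0)/4 = 0.875.
f(0) ≈ 0.00000, f(0.875) ≈ 0.76754, f(1.75) ≈ 0.98399, f(2.625) ≈ 0.49392, f(3.5) ≈ -0.35078.
T_4 = (Δt/2)·[f(t_0) + 2f(t_1) + 2f(t_2) + 2f(t_3) + f(t_4)].
Sum ≈ 1.81130.

1.81130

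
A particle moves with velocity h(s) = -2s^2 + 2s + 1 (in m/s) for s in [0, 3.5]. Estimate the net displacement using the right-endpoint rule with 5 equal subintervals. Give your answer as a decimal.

-19.53

Δs = (3.5 − 0)/5 = 0.7.
Right endpoints: 0.7, 1.4, 2.1, 2.8, 3.5.
h(0.7) = 1.42, h(1.4) = -0.12, h(2.1) = -3.62, h(2.8) = -9.08, h(3.5) = -16.5.
Sum = Δs · [h(0.7) + h(1.4) + h(2.1) + h(2.8) + h(3.5)].
Sum = -19.53.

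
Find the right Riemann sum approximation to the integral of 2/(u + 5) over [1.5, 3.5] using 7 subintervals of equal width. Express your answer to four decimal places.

Δu = (3.5 − 1.5)/7 = 2/7.
Right endpoints: 25/14, 29/14, 33/14, 37/14, 41/14, 45/14, 3.5.
f(25/14) = 28/95, f(29/14) = 28/99, f(33/14) = 28/103, f(37/14) = 28/107, f(41/14) = 28/111, f(45/14) = 28/115, f(3.5) = 4/17.
Sum = Δu · [f(25/14) + f(29/14) + f(33/14) + ...].
Sum ≈ 0.5263.

0.5263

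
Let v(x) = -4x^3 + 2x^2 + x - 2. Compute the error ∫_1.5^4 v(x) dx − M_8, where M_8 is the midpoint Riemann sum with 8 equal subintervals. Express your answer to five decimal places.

-0.63070

Exact integral: ∫_1.5^4 v(x) dx ≈ -208.6458333.
M_8 ≈ -208.0151367.
Error ≈ -208.6458333 − (-208.0151367) ≈ -0.63070.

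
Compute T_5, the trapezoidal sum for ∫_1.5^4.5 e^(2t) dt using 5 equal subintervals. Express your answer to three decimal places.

Δt = (4.5 − 1.5)/5 = 0.6.
f(1.5) ≈ 20.086, f(2.1) ≈ 66.686, f(2.7) ≈ 221.406, f(3.3) ≈ 735.095, f(3.9) ≈ 2440.602, f(4.5) ≈ 8103.084.
T_5 = (Δt/2)·[f(t_0) + 2f(t_1) + ... + 2f(t_{4}) + f(t_5)].
Sum ≈ 4515.225.

4515.225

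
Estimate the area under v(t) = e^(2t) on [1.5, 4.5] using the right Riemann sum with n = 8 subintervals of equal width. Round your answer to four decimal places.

5744.7541

Δt = (4.5 − 1.5)/8 = 0.375.
Right endpoints: 1.875, 2.25, 2.625, 3, 3.375, 3.75, 4.125, 4.5.
v(1.875) ≈ 42.5211, v(2.25) ≈ 90.0171, v(2.625) ≈ 190.5663, v(3) ≈ 403.4288, v(3.375) ≈ 854.0588, v(3.75) ≈ 1808.0424, v(4.125) ≈ 3827.6258, v(4.5) ≈ 8103.0839.
Sum = Δt · [v(1.875) + v(2.25) + v(2.625) + ...].
Sum ≈ 5744.7541.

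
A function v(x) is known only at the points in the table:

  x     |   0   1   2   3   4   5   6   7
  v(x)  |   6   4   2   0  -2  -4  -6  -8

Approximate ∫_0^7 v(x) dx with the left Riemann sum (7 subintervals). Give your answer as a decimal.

Δx = 1.
Sum = 1·[6 + 4 + 2 + 0 + (-2) + (-4) + (-6)] = 0.

0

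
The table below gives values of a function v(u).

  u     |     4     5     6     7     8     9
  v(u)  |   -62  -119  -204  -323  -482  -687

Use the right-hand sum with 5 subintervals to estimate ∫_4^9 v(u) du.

-1815

Δu = 1.
Sum = 1·[(-119) + (-204) + (-323) + (-482) + (-687)] = -1815.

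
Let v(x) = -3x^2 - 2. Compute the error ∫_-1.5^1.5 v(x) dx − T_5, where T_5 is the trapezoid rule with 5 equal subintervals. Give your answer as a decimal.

Exact integral: ∫_-1.5^1.5 v(x) dx = -12.75.
T_5 = -13.29.
Error = -12.75 − (-13.29) = 0.54.

0.54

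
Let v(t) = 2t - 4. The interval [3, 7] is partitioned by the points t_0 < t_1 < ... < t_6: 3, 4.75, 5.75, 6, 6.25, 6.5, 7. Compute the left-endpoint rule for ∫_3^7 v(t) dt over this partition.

Subinterval widths: 1.75, 1, 0.25, 0.25, 0.25, 0.5.
Left endpoints: 3, 4.75, 5.75, 6, 6.25, 6.5.
v(3) = 2, v(4.75) = 5.5, v(5.75) = 7.5, v(6) = 8, v(6.25) = 8.5, v(6.5) = 9.
Sum = Σ Δt_i · v(t_i).
Sum = 19.5.

19.5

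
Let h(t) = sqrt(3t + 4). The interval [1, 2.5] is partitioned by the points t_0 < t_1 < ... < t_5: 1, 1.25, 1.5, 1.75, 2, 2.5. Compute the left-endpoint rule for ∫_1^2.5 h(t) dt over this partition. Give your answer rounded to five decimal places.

4.42776

Subinterval widths: 0.25, 0.25, 0.25, 0.25, 0.5.
Left endpoints: 1, 1.25, 1.5, 1.75, 2.
h(1) ≈ 2.64575, h(1.25) ≈ 2.78388, h(1.5) ≈ 2.91548, h(1.75) ≈ 3.04138, h(2) ≈ 3.16228.
Sum = Σ Δt_i · h(t_i).
Sum ≈ 4.42776.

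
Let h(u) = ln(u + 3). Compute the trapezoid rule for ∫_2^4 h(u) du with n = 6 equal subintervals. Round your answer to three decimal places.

Δu = (4 − 2)/6 = 1/3.
h(2) ≈ 1.609, h(7/3) ≈ 1.674, h(8/3) ≈ 1.735, h(3) ≈ 1.792, h(10/3) ≈ 1.846, h(11/3) ≈ 1.897, h(4) ≈ 1.946.
T_6 = (Δu/2)·[h(u_0) + 2h(u_1) + ... + 2h(u_{5}) + h(u_6)].
Sum ≈ 3.574.

3.574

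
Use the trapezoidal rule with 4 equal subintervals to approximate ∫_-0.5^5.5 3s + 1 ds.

51

Δs = (5.5 − (-0.5))/4 = 1.5.
f(-0.5) = -0.5, f(1) = 4, f(2.5) = 8.5, f(4) = 13, f(5.5) = 17.5.
T_4 = (Δs/2)·[f(s_0) + 2f(s_1) + 2f(s_2) + 2f(s_3) + f(s_4)].
Sum = 51.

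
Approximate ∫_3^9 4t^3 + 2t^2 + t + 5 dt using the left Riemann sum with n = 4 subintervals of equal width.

4962

Δt = (9 − 3)/4 = 1.5.
Left endpoints: 3, 4.5, 6, 7.5.
f(3) = 134, f(4.5) = 414.5, f(6) = 947, f(7.5) = 1812.5.
Sum = Δt · [f(3) + f(4.5) + f(6) + f(7.5)].
Sum = 4962.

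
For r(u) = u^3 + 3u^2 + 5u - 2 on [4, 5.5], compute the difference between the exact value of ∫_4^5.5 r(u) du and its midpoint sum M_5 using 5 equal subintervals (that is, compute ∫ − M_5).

Exact integral: ∫_4^5.5 r(u) du = 299.765625.
M_5 = 299.5715625.
Error = 299.765625 − 299.5715625 = 0.1940625.

0.1940625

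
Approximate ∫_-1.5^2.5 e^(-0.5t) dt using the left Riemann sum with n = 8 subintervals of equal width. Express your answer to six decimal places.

Δt = (2.5 − (-1.5))/8 = 0.5.
Left endpoints: -1.5, -1, -0.5, 0, 0.5, 1, 1.5, 2.
f(-1.5) ≈ 2.117000, f(-1) ≈ 1.648721, f(-0.5) ≈ 1.284025, f(0) ≈ 1.000000, f(0.5) ≈ 0.778801, f(1) ≈ 0.606531, f(1.5) ≈ 0.472367, f(2) ≈ 0.367879.
Sum = Δt · [f(-1.5) + f(-1) + f(-0.5) + ...].
Sum ≈ 4.137662.

4.137662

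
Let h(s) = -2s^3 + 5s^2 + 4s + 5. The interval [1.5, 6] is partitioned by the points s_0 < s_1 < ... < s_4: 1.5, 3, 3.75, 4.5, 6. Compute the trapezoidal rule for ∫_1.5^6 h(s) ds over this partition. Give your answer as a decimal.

-223.2421875

Subinterval widths: 1.5, 0.75, 0.75, 1.5.
h(1.5) = 15.5, h(3) = 8, h(3.75) = -15.15625, h(4.5) = -58, h(6) = -223.
On each subinterval the trapezoid contributes (Δs_i/2)·[h(s_{i-1}) + h(s_i)].
Sum = -223.2421875.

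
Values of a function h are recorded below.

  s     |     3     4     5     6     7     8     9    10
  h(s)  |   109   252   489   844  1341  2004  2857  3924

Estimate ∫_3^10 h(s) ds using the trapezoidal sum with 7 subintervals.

9803.5

Δs = 1.
T_7 = (1/2)·[109 + 2·252 + 2·489 + 2·844 + 2·1341 + 2·2004 + 2·2857 + 3924] = 9803.5.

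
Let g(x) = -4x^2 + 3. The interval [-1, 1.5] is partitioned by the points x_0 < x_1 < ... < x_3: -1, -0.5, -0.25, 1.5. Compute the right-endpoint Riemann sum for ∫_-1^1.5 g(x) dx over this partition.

-8.8125

Subinterval widths: 0.5, 0.25, 1.75.
Right endpoints: -0.5, -0.25, 1.5.
g(-0.5) = 2, g(-0.25) = 2.75, g(1.5) = -6.
Sum = Σ Δx_i · g(x_i).
Sum = -8.8125.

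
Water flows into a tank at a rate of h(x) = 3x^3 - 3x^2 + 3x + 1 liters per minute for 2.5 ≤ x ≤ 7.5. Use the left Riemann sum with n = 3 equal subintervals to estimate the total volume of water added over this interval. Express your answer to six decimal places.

1211.597222

Δx = (7.5 − 2.5)/3 = 5/3.
Left endpoints: 2.5, 25/6, 35/6.
h(2.5) = 36.625, h(25/6) = 12847/72, h(35/6) = 36857/72.
Sum = Δx · [h(2.5) + h(25/6) + h(35/6)].
Sum ≈ 1211.597222.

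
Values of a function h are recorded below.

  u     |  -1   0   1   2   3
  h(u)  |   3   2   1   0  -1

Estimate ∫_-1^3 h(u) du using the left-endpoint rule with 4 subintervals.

Δu = 1.
Sum = 1·[3 + 2 + 1 + 0] = 6.

6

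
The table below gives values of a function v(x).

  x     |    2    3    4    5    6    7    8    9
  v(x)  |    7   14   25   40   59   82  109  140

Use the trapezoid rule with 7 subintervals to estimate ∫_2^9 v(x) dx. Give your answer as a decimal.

402.5

Δx = 1.
T_7 = (1/2)·[7 + 2·14 + 2·25 + 2·40 + 2·59 + 2·82 + 2·109 + 140] = 402.5.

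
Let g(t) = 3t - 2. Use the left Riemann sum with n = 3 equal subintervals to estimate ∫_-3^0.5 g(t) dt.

-26.25

Δt = (0.5 − (-3))/3 = 7/6.
Left endpoints: -3, -11/6, -2/3.
g(-3) = -11, g(-11/6) = -7.5, g(-2/3) = -4.
Sum = Δt · [g(-3) + g(-11/6) + g(-2/3)].
Sum = -26.25.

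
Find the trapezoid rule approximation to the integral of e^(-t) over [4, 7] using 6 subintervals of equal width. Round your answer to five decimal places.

0.01776

Δt = (7 − 4)/6 = 0.5.
f(4) ≈ 0.01832, f(4.5) ≈ 0.01111, f(5) ≈ 0.00674, f(5.5) ≈ 0.00409, f(6) ≈ 0.00248, f(6.5) ≈ 0.00150, f(7) ≈ 0.00091.
T_6 = (Δt/2)·[f(t_0) + 2f(t_1) + ... + 2f(t_{5}) + f(t_6)].
Sum ≈ 0.01776.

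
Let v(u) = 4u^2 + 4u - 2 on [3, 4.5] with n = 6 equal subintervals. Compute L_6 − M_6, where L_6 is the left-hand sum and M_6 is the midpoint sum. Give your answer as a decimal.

-6.28125

L_6 = 98.6875.
M_6 = 104.96875.
L_6 − M_6 = -6.28125.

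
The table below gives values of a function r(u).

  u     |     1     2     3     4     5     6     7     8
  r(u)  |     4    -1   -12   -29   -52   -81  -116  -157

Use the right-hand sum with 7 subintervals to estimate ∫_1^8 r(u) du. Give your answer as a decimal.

Δu = 1.
Sum = 1·[(-1) + (-12) + (-29) + (-52) + (-81) + (-116) + (-157)] = -448.

-448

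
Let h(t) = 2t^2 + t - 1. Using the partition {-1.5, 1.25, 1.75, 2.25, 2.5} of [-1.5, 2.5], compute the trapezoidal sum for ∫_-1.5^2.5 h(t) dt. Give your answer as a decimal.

Subinterval widths: 2.75, 0.5, 0.5, 0.25.
h(-1.5) = 2, h(1.25) = 3.375, h(1.75) = 6.875, h(2.25) = 11.375, h(2.5) = 14.
On each subinterval the trapezoid contributes (Δt_i/2)·[h(t_{i-1}) + h(t_i)].
Sum = 17.6875.

17.6875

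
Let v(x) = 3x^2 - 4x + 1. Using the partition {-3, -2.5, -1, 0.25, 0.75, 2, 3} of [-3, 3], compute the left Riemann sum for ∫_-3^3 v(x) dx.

79.328125

Subinterval widths: 0.5, 1.5, 1.25, 0.5, 1.25, 1.
Left endpoints: -3, -2.5, -1, 0.25, 0.75, 2.
v(-3) = 40, v(-2.5) = 29.75, v(-1) = 8, v(0.25) = 0.1875, v(0.75) = -0.3125, v(2) = 5.
Sum = Σ Δx_i · v(x_i).
Sum = 79.328125.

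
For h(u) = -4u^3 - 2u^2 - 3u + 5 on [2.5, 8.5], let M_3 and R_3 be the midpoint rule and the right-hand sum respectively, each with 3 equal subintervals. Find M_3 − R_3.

M_3 = -5513.
R_3 = -8465.
M_3 − R_3 = 2952.

2952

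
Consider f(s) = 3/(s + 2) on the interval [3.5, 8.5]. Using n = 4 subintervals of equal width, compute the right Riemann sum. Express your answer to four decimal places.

1.7869

Δs = (8.5 − 3.5)/4 = 1.25.
Right endpoints: 4.75, 6, 7.25, 8.5.
f(4.75) = 4/9, f(6) = 0.375, f(7.25) = 12/37, f(8.5) = 2/7.
Sum = Δs · [f(4.75) + f(6) + f(7.25) + f(8.5)].
Sum ≈ 1.7869.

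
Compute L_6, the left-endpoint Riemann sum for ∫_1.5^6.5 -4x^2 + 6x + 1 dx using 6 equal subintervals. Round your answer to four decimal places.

-184.8148

Δx = (6.5 − 1.5)/6 = 5/6.
Left endpoints: 1.5, 7/3, 19/6, 4, 29/6, 17/3.
f(1.5) = 1, f(7/3) = -61/9, f(19/6) = -181/9, f(4) = -39, f(29/6) = -571/9, f(17/3) = -841/9.
Sum = Δx · [f(1.5) + f(7/3) + f(19/6) + ...].
Sum ≈ -184.8148.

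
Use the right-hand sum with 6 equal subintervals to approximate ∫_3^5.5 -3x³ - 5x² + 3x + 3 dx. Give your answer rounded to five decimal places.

-929.27445

Δx = (5.5 − 3)/6 = 5/12.
Right endpoints: 41/12, 23/6, 4.25, 14/3, 61/12, 5.5.
f(41/12) = -94909/576, f(23/6) = -5471/24, f(4.25) = -304.859375, f(14/3) = -3571/9, f(61/12) = -505.015625, f(5.5) = -630.875.
Sum = Δx · [f(41/12) + f(23/6) + f(4.25) + ...].
Sum ≈ -929.27445.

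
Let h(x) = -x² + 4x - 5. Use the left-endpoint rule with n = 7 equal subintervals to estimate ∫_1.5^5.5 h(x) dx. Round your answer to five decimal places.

Δx = (5.5 − 1.5)/7 = 4/7.
Left endpoints: 1.5, 29/14, 37/14, 45/14, 53/14, 61/14, 69/14.
h(1.5) = -1.25, h(29/14) = -197/196, h(37/14) = -277/196, h(45/14) = -485/196, h(53/14) = -821/196, h(61/14) = -1285/196, h(69/14) = -1877/196.
Sum = Δx · [h(1.5) + h(29/14) + h(37/14) + ...].
Sum ≈ -15.12245.

-15.12245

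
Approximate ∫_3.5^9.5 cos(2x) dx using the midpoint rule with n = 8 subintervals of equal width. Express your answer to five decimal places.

Δx = (9.5 − 3.5)/8 = 0.75.
Midpoints: 3.875, 4.625, 5.375, 6.125, 6.875, 7.625, 8.375, 9.125.
f(3.875) ≈ 0.10379, f(4.625) ≈ -0.98477, f(5.375) ≈ -0.24311, f(6.125) ≈ 0.95037, f(6.875) ≈ 0.37757, f(7.625) ≈ -0.89695, f(8.375) ≈ -0.50446, f(9.125) ≈ 0.82559.
Sum = Δx · [f(3.875) + f(4.625) + f(5.375) + ...].
Sum ≈ -0.27898.

-0.27898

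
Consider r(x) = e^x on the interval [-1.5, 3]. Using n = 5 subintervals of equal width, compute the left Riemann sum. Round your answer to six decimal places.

Δx = (3 − (-1.5))/5 = 0.9.
Left endpoints: -1.5, -0.6, 0.3, 1.2, 2.1.
r(-1.5) ≈ 0.223130, r(-0.6) ≈ 0.548812, r(0.3) ≈ 1.349859, r(1.2) ≈ 3.320117, r(2.1) ≈ 8.166170.
Sum = Δx · [r(-1.5) + r(-0.6) + r(0.3) + r(1.2) + r(2.1)].
Sum ≈ 12.247279.

12.247279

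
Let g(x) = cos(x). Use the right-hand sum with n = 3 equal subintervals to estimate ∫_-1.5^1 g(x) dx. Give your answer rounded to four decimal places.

Δx = (1 − (-1.5))/3 = 5/6.
Right endpoints: -2/3, 1/6, 1.
g(-2/3) ≈ 0.7859, g(1/6) ≈ 0.9861, g(1) ≈ 0.5403.
Sum = Δx · [g(-2/3) + g(1/6) + g(1)].
Sum ≈ 1.9269.

1.9269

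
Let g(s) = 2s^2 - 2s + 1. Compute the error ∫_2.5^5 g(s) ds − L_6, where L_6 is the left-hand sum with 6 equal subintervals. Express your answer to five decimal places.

6.62616

Exact integral: ∫_2.5^5 g(s) ds ≈ 56.6666667.
L_6 ≈ 50.0405093.
Error ≈ 56.6666667 − 50.0405093 ≈ 6.62616.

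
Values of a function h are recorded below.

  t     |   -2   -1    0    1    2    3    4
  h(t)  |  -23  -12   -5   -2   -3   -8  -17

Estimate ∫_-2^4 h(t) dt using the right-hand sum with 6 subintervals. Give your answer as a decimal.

-47

Δt = 1.
Sum = 1·[(-12) + (-5) + (-2) + (-3) + (-8) + (-17)] = -47.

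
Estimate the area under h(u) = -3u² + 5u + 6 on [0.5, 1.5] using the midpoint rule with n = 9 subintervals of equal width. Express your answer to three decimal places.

Δu = (1.5 − 0.5)/9 = 1/9.
Midpoints: 5/9, 2/3, 7/9, 8/9, 1, 10/9, 11/9, 4/3, 13/9.
h(5/9) = 212/27, h(2/3) = 8, h(7/9) = 218/27, h(8/9) = 218/27, h(1) = 8, h(10/9) = 212/27, h(11/9) = 206/27, h(4/3) = 22/3, h(13/9) = 188/27.
Sum = Δu · [h(5/9) + h(2/3) + h(7/9) + ...].
Sum ≈ 7.753.

7.753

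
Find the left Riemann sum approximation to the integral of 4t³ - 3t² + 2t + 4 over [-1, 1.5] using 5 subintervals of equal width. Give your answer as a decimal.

Δt = (1.5 − (-1))/5 = 0.5.
Left endpoints: -1, -0.5, 0, 0.5, 1.
f(-1) = -5, f(-0.5) = 1.75, f(0) = 4, f(0.5) = 4.75, f(1) = 7.
Sum = Δt · [f(-1) + f(-0.5) + f(0) + f(0.5) + f(1)].
Sum = 6.25.

6.25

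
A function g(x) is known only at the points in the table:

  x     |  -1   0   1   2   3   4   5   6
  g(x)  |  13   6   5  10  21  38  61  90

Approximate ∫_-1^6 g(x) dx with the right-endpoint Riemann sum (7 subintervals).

Δx = 1.
Sum = 1·[6 + 5 + 10 + 21 + 38 + 61 + 90] = 231.

231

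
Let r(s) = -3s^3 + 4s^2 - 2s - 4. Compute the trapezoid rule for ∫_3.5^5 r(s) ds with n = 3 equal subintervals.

-267.59375

Δs = (5 − 3.5)/3 = 0.5.
r(3.5) = -90.625, r(4) = -140, r(4.5) = -205.375, r(5) = -289.
T_3 = (Δs/2)·[r(s_0) + 2r(s_1) + 2r(s_2) + r(s_3)].
Sum = -267.59375.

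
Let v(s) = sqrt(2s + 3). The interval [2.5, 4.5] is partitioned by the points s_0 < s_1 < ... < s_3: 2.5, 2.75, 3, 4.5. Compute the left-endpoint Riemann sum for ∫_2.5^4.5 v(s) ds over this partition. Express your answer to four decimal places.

5.9360

Subinterval widths: 0.25, 0.25, 1.5.
Left endpoints: 2.5, 2.75, 3.
v(2.5) ≈ 2.8284, v(2.75) ≈ 2.9155, v(3) ≈ 3.0000.
Sum = Σ Δs_i · v(s_i).
Sum ≈ 5.9360.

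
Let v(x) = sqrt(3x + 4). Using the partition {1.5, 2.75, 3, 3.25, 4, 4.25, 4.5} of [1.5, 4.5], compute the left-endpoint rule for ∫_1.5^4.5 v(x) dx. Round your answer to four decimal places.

Subinterval widths: 1.25, 0.25, 0.25, 0.75, 0.25, 0.25.
Left endpoints: 1.5, 2.75, 3, 3.25, 4, 4.25.
v(1.5) ≈ 2.9155, v(2.75) ≈ 3.5000, v(3) ≈ 3.6056, v(3.25) ≈ 3.7081, v(4) ≈ 4.0000, v(4.25) ≈ 4.0927.
Sum = Σ Δx_i · v(x_i).
Sum ≈ 10.2250.

10.2250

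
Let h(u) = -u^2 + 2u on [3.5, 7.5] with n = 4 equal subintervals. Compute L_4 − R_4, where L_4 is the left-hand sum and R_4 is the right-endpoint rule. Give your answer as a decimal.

36

L_4 = -65.
R_4 = -101.
L_4 − R_4 = 36.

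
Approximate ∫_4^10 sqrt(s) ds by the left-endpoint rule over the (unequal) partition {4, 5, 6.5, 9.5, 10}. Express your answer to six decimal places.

Subinterval widths: 1, 1.5, 3, 0.5.
Left endpoints: 4, 5, 6.5, 9.5.
f(4) ≈ 2.000000, f(5) ≈ 2.236068, f(6.5) ≈ 2.549510, f(9.5) ≈ 3.082207.
Sum = Σ Δs_i · f(s_i).
Sum ≈ 14.543735.

14.543735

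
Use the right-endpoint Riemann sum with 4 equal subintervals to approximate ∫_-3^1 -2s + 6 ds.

28

Δs = (1 − (-3))/4 = 1.
Right endpoints: -2, -1, 0, 1.
f(-2) = 10, f(-1) = 8, f(0) = 6, f(1) = 4.
Sum = Δs · [f(-2) + f(-1) + f(0) + f(1)].
Sum = 28.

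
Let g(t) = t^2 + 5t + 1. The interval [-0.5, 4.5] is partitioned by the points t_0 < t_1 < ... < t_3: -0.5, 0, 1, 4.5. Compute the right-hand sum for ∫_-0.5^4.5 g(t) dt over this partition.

160.625

Subinterval widths: 0.5, 1, 3.5.
Right endpoints: 0, 1, 4.5.
g(0) = 1, g(1) = 7, g(4.5) = 43.75.
Sum = Σ Δt_i · g(t_i).
Sum = 160.625.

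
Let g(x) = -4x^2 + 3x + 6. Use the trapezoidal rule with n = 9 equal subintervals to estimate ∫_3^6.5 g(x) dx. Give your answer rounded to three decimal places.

Δx = (6.5 − 3)/9 = 7/18.
g(3) = -21, g(61/18) = -4823/162, g(34/9) = -3220/81, g(25/6) = -917/18, g(41/9) = -5131/81, g(89/18) = -12467/162, g(16/3) = -826/9, g(103/18) = -17465/162, g(55/9) = -10129/81, g(6.5) = -143.5.
T_9 = (Δx/2)·[g(x_0) + 2g(x_1) + ... + 2g(x_{8}) + g(x_9)].
Sum ≈ -259.645.

-259.645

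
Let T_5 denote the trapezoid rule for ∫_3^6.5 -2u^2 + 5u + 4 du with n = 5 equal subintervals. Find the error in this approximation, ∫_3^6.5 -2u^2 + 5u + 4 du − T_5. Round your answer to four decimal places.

0.5717

Exact integral: ∫_3^6.5 f(u) du ≈ -67.958333.
T_5 = -68.53.
Error ≈ -67.958333 − (-68.53) ≈ 0.5717.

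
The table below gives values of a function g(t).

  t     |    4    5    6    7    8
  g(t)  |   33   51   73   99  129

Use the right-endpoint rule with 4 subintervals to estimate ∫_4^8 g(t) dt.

Δt = 1.
Sum = 1·[51 + 73 + 99 + 129] = 352.

352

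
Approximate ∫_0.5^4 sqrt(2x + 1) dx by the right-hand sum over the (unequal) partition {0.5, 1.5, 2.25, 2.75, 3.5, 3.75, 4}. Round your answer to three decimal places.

Subinterval widths: 1, 0.75, 0.5, 0.75, 0.25, 0.25.
Right endpoints: 1.5, 2.25, 2.75, 3.5, 3.75, 4.
f(1.5) ≈ 2.000, f(2.25) ≈ 2.345, f(2.75) ≈ 2.550, f(3.5) ≈ 2.828, f(3.75) ≈ 2.915, f(4) ≈ 3.000.
Sum = Σ Δx_i · f(x_i).
Sum ≈ 8.634.

8.634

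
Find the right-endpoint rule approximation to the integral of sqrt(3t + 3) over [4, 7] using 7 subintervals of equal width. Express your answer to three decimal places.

Δt = (7 − 4)/7 = 3/7.
Right endpoints: 31/7, 34/7, 37/7, 40/7, 43/7, 46/7, 7.
f(31/7) ≈ 4.036, f(34/7) ≈ 4.192, f(37/7) ≈ 4.342, f(40/7) ≈ 4.488, f(43/7) ≈ 4.629, f(46/7) ≈ 4.766, f(7) ≈ 4.899.
Sum = Δt · [f(31/7) + f(34/7) + f(37/7) + ...].
Sum ≈ 13.437.

13.437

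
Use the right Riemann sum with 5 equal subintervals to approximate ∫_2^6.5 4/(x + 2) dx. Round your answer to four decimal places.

Δx = (6.5 − 2)/5 = 0.9.
Right endpoints: 2.9, 3.8, 4.7, 5.6, 6.5.
f(2.9) = 40/49, f(3.8) = 20/29, f(4.7) = 40/67, f(5.6) = 10/19, f(6.5) = 8/17.
Sum = Δx · [f(2.9) + f(3.8) + f(4.7) + f(5.6) + f(6.5)].
Sum ≈ 2.7899.

2.7899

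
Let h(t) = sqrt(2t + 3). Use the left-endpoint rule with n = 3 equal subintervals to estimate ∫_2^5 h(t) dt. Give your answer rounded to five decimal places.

Δt = (5 − 2)/3 = 1.
Left endpoints: 2, 3, 4.
h(2) ≈ 2.64575, h(3) ≈ 3.00000, h(4) ≈ 3.31662.
Sum = Δt · [h(2) + h(3) + h(4)].
Sum ≈ 8.96238.

8.96238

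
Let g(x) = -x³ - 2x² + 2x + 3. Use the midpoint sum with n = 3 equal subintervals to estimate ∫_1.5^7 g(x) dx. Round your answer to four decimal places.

Δx = (7 − 1.5)/3 = 11/6.
Midpoints: 29/12, 4.25, 73/12.
g(29/12) = -31037/1728, g(4.25) = -101.390625, g(73/12) = -490705/1728.
Sum = Δx · [g(29/12) + g(4.25) + g(73/12)].
Sum ≈ -739.4285.

-739.4285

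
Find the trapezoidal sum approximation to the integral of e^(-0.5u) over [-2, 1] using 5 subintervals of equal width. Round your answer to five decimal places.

4.25513

Δu = (1 − (-2))/5 = 0.6.
f(-2) ≈ 2.71828, f(-1.4) ≈ 2.01375, f(-0.8) ≈ 1.49182, f(-0.2) ≈ 1.10517, f(0.4) ≈ 0.81873, f(1) ≈ 0.60653.
T_5 = (Δu/2)·[f(u_0) + 2f(u_1) + ... + 2f(u_{4}) + f(u_5)].
Sum ≈ 4.25513.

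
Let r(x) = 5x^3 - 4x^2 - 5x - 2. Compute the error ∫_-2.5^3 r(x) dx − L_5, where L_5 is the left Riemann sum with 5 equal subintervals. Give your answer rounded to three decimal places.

96.321

Exact integral: ∫_-2.5^3 r(x) dx ≈ -22.28646.
L_5 = -118.6075.
Error ≈ -22.28646 − (-118.6075) ≈ 96.321.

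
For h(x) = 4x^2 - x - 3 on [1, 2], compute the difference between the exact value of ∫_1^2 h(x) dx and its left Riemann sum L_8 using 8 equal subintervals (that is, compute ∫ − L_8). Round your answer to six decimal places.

0.677083

Exact integral: ∫_1^2 h(x) dx ≈ 4.83333333.
L_8 = 4.15625.
Error ≈ 4.83333333 − 4.15625 ≈ 0.677083.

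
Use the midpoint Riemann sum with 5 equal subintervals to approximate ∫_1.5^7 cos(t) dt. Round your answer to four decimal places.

-0.3583

Δt = (7 − 1.5)/5 = 1.1.
Midpoints: 2.05, 3.15, 4.25, 5.35, 6.45.
f(2.05) ≈ -0.4611, f(3.15) ≈ -1.0000, f(4.25) ≈ -0.4461, f(5.35) ≈ 0.5953, f(6.45) ≈ 0.9861.
Sum = Δt · [f(2.05) + f(3.15) + f(4.25) + f(5.35) + f(6.45)].
Sum ≈ -0.3583.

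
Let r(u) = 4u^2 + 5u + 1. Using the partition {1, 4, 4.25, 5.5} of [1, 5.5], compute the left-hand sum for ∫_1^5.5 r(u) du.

169.375

Subinterval widths: 3, 0.25, 1.25.
Left endpoints: 1, 4, 4.25.
r(1) = 10, r(4) = 85, r(4.25) = 94.5.
Sum = Σ Δu_i · r(u_i).
Sum = 169.375.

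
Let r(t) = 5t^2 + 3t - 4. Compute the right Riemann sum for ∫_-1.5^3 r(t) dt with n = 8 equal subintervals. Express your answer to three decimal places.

57.226

Δt = (3 − (-1.5))/8 = 0.5625.
Right endpoints: -0.9375, -0.375, 0.1875, 0.75, 1.3125, 1.875, 2.4375, 3.
r(-0.9375) = -2.41796875, r(-0.375) = -4.421875, r(0.1875) = -3.26171875, r(0.75) = 1.0625, r(1.3125) = 8.55078125, r(1.875) = 19.203125, r(2.4375) = 33.01953125, r(3) = 50.
Sum = Δt · [r(-0.9375) + r(-0.375) + r(0.1875) + ...].
Sum ≈ 57.226.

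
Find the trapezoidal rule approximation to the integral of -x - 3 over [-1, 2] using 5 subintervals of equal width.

Δx = (2 − (-1))/5 = 0.6.
f(-1) = -2, f(-0.4) = -2.6, f(0.2) = -3.2, f(0.8) = -3.8, f(1.4) = -4.4, f(2) = -5.
T_5 = (Δx/2)·[f(x_0) + 2f(x_1) + ... + 2f(x_{4}) + f(x_5)].
Sum = -10.5.

-10.5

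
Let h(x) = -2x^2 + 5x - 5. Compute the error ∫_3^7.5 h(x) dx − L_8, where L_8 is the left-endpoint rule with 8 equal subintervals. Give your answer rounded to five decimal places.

-19.77539

Exact integral: ∫_3^7.5 h(x) dx = -167.625.
L_8 ≈ -147.8496094.
Error ≈ -167.625 − (-147.8496094) ≈ -19.77539.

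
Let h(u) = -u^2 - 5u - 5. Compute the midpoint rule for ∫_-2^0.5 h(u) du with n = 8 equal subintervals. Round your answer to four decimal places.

Δu = (0.5 − (-2))/8 = 0.3125.
Midpoints: -1.84375, -1.53125, -1.21875, -0.90625, -0.59375, -0.28125, 0.03125, 0.34375.
h(-1.84375) = 839/1024, h(-1.53125) = 319/1024, h(-1.21875) = -401/1024, h(-0.90625) = -1321/1024, h(-0.59375) = -2441/1024, h(-0.28125) = -3761/1024, h(0.03125) = -5281/1024, h(0.34375) = -7001/1024.
Sum = Δu · [h(-1.84375) + h(-1.53125) + h(-1.21875) + ...].
Sum ≈ -5.8130.

-5.8130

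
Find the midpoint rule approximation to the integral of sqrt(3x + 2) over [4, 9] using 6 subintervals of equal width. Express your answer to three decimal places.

Δx = (9 − 4)/6 = 5/6.
Midpoints: 53/12, 5.25, 73/12, 83/12, 7.75, 103/12.
f(53/12) ≈ 3.905, f(5.25) ≈ 4.213, f(73/12) ≈ 4.500, f(83/12) ≈ 4.770, f(7.75) ≈ 5.025, f(103/12) ≈ 5.268.
Sum = Δx · [f(53/12) + f(5.25) + f(73/12) + ...].
Sum ≈ 23.067.

23.067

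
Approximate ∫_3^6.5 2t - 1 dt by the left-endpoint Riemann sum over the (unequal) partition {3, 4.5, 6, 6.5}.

Subinterval widths: 1.5, 1.5, 0.5.
Left endpoints: 3, 4.5, 6.
f(3) = 5, f(4.5) = 8, f(6) = 11.
Sum = Σ Δt_i · f(t_i).
Sum = 25.

25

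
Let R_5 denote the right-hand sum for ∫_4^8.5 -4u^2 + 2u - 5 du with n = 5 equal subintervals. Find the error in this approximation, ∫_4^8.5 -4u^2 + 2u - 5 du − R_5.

Exact integral: ∫_4^8.5 f(u) du = -699.75.
R_5 = -799.38.
Error = -699.75 − (-799.38) = 99.63.

99.63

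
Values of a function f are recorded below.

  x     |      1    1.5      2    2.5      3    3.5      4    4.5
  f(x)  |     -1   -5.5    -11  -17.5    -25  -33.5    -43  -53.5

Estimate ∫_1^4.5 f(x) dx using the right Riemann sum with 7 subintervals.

-94.5

Δx = 0.5.
Sum = 0.5·[(-5.5) + (-11) + (-17.5) + (-25) + (-33.5) + (-43) + (-53.5)] = -94.5.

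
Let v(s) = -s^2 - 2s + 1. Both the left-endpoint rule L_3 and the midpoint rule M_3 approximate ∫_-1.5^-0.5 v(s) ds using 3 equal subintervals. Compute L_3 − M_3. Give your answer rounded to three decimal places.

L_3 ≈ 1.89815.
M_3 ≈ 1.92593.
L_3 − M_3 ≈ -0.028.

-0.028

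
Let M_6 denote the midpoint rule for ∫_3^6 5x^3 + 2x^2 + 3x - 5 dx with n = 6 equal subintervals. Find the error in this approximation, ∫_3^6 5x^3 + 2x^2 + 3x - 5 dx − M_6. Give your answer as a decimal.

Exact integral: ∫_3^6 f(x) dx = 1670.25.
M_6 = 1665.90625.
Error = 1670.25 − 1665.90625 = 4.34375.

4.34375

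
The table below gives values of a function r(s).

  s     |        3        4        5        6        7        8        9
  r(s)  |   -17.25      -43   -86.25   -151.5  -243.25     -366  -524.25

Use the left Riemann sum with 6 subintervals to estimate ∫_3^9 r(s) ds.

-907.25

Δs = 1.
Sum = 1·[(-17.25) + (-43) + (-86.25) + (-151.5) + (-243.25) + (-366)] = -907.25.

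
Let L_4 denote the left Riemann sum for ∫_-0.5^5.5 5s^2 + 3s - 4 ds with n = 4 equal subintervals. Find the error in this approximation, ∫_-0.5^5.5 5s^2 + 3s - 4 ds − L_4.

Exact integral: ∫_-0.5^5.5 f(s) ds = 298.5.
L_4 = 183.75.
Error = 298.5 − 183.75 = 114.75.

114.75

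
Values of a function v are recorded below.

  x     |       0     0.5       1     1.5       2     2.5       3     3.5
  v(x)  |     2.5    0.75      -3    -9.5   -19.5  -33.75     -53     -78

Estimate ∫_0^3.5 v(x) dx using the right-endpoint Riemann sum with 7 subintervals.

Δx = 0.5.
Sum = 0.5·[0.75 + (-3) + (-9.5) + (-19.5) + (-33.75) + (-53) + (-78)] = -98.

-98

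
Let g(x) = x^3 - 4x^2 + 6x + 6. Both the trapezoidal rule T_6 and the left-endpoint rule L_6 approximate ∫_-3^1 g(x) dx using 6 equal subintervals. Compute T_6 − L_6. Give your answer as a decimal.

28

T_6 ≈ -59.40741.
L_6 ≈ -87.40741.
T_6 − L_6 = 28.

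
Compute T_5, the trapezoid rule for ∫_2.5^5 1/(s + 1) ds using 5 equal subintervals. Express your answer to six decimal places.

0.540115

Δs = (5 − 2.5)/5 = 0.5.
f(2.5) = 2/7, f(3) = 0.25, f(3.5) = 2/9, f(4) = 0.2, f(4.5) = 2/11, f(5) = 1/6.
T_5 = (Δs/2)·[f(s_0) + 2f(s_1) + ... + 2f(s_{4}) + f(s_5)].
Sum ≈ 0.540115.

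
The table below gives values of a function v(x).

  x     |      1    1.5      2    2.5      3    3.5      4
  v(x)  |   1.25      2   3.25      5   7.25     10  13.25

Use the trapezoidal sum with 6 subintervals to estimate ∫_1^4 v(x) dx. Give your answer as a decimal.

17.375

Δx = 0.5.
T_6 = (0.5/2)·[1.25 + 2·2 + 2·3.25 + 2·5 + 2·7.25 + 2·10 + 13.25] = 17.375.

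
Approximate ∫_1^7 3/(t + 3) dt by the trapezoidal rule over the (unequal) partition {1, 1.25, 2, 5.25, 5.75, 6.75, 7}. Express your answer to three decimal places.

Subinterval widths: 0.25, 0.75, 3.25, 0.5, 1, 0.25.
f(1) = 0.75, f(1.25) = 12/17, f(2) = 0.6, f(5.25) = 4/11, f(5.75) = 12/35, f(6.75) = 4/13, f(7) = 0.3.
On each subinterval the trapezoid contributes (Δt_i/2)·[f(t_{i-1}) + f(t_i)].
Sum ≈ 2.815.

2.815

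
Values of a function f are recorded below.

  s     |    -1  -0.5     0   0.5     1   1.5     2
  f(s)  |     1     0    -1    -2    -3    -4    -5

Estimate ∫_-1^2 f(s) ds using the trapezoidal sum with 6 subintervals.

-6

Δs = 0.5.
T_6 = (0.5/2)·[1 + 2·0 + 2·(-1) + 2·(-2) + 2·(-3) + 2·(-4) + (-5)] = -6.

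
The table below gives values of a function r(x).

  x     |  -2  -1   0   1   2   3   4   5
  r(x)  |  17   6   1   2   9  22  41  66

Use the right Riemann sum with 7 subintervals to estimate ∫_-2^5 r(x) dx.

147

Δx = 1.
Sum = 1·[6 + 1 + 2 + 9 + 22 + 41 + 66] = 147.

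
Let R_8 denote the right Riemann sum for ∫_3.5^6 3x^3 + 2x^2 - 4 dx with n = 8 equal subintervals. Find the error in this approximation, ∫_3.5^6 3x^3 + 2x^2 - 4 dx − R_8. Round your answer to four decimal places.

Exact integral: ∫_3.5^6 f(x) dx ≈ 964.869792.
R_8 ≈ 1055.264893.
Error ≈ 964.869792 − 1055.264893 ≈ -90.3951.

-90.3951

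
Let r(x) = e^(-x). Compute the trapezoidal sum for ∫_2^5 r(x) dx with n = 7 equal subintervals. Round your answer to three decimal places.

0.131

Δx = (5 − 2)/7 = 3/7.
r(2) ≈ 0.135, r(17/7) ≈ 0.088, r(20/7) ≈ 0.057, r(23/7) ≈ 0.037, r(26/7) ≈ 0.024, r(29/7) ≈ 0.016, r(32/7) ≈ 0.010, r(5) ≈ 0.007.
T_7 = (Δx/2)·[r(x_0) + 2r(x_1) + ... + 2r(x_{6}) + r(x_7)].
Sum ≈ 0.131.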